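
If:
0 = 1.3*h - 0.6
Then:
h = 0.46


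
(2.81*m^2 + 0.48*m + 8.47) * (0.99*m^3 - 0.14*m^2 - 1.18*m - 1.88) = 2.7819*m^5 + 0.0817999999999999*m^4 + 5.0023*m^3 - 7.035*m^2 - 10.897*m - 15.9236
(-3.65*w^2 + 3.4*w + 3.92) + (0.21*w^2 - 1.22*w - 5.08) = -3.44*w^2 + 2.18*w - 1.16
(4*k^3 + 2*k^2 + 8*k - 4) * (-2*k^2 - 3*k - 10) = -8*k^5 - 16*k^4 - 62*k^3 - 36*k^2 - 68*k + 40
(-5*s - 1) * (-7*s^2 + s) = 35*s^3 + 2*s^2 - s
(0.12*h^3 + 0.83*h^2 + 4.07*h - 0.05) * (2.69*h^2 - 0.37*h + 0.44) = 0.3228*h^5 + 2.1883*h^4 + 10.694*h^3 - 1.2752*h^2 + 1.8093*h - 0.022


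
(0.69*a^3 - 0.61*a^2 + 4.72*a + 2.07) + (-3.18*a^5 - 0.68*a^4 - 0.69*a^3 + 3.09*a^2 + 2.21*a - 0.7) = -3.18*a^5 - 0.68*a^4 + 2.48*a^2 + 6.93*a + 1.37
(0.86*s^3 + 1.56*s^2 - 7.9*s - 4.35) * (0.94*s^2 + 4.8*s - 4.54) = 0.8084*s^5 + 5.5944*s^4 - 3.8424*s^3 - 49.0914*s^2 + 14.986*s + 19.749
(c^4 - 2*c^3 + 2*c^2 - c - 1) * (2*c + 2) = 2*c^5 - 2*c^4 + 2*c^2 - 4*c - 2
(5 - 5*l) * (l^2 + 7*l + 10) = -5*l^3 - 30*l^2 - 15*l + 50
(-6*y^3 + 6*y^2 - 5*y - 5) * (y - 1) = -6*y^4 + 12*y^3 - 11*y^2 + 5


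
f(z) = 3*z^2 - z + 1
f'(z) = 6*z - 1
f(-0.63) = 2.82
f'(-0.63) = -4.78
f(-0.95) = 4.66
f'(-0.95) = -6.70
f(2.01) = 11.11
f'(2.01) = 11.06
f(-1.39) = 8.19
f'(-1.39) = -9.34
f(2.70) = 20.17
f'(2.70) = 15.20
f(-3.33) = 37.60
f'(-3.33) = -20.98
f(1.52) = 6.41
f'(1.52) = 8.12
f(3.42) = 32.67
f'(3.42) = 19.52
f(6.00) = 103.00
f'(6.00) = 35.00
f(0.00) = 1.00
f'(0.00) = -1.00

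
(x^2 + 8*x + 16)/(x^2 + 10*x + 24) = (x + 4)/(x + 6)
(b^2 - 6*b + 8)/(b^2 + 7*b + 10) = (b^2 - 6*b + 8)/(b^2 + 7*b + 10)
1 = 1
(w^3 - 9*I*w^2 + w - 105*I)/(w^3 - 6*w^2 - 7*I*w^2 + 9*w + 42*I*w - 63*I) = (w^2 - 2*I*w + 15)/(w^2 - 6*w + 9)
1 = 1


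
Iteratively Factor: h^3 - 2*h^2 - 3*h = (h)*(h^2 - 2*h - 3) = h*(h + 1)*(h - 3)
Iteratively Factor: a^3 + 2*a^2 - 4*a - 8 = (a + 2)*(a^2 - 4) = (a - 2)*(a + 2)*(a + 2)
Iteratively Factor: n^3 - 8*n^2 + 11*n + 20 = (n - 5)*(n^2 - 3*n - 4) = (n - 5)*(n + 1)*(n - 4)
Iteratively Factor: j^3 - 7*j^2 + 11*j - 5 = (j - 5)*(j^2 - 2*j + 1) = (j - 5)*(j - 1)*(j - 1)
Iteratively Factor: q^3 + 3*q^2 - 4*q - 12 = (q + 2)*(q^2 + q - 6) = (q - 2)*(q + 2)*(q + 3)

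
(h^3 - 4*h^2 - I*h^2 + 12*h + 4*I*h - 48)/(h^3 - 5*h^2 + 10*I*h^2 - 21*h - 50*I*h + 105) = (h^2 - 4*h*(1 + I) + 16*I)/(h^2 + h*(-5 + 7*I) - 35*I)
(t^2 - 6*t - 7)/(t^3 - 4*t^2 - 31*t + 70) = (t + 1)/(t^2 + 3*t - 10)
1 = 1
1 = 1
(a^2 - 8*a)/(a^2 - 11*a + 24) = a/(a - 3)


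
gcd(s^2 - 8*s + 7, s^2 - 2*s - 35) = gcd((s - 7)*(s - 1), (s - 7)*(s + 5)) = s - 7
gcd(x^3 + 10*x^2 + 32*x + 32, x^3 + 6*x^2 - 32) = x^2 + 8*x + 16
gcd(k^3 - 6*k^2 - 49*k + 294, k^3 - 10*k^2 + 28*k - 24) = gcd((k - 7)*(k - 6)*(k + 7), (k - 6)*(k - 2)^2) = k - 6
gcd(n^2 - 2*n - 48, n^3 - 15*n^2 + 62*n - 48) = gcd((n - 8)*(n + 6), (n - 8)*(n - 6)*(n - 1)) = n - 8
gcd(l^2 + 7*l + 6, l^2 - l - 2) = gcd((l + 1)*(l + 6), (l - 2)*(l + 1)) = l + 1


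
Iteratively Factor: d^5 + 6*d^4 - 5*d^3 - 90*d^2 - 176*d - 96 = (d + 2)*(d^4 + 4*d^3 - 13*d^2 - 64*d - 48) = (d + 1)*(d + 2)*(d^3 + 3*d^2 - 16*d - 48) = (d + 1)*(d + 2)*(d + 3)*(d^2 - 16) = (d + 1)*(d + 2)*(d + 3)*(d + 4)*(d - 4)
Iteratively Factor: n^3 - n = (n + 1)*(n^2 - n) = n*(n + 1)*(n - 1)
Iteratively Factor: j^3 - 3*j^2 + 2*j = (j)*(j^2 - 3*j + 2) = j*(j - 1)*(j - 2)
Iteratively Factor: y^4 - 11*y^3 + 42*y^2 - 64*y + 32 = (y - 4)*(y^3 - 7*y^2 + 14*y - 8) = (y - 4)^2*(y^2 - 3*y + 2) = (y - 4)^2*(y - 1)*(y - 2)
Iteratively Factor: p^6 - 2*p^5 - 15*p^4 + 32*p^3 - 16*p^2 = (p - 1)*(p^5 - p^4 - 16*p^3 + 16*p^2) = p*(p - 1)*(p^4 - p^3 - 16*p^2 + 16*p) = p^2*(p - 1)*(p^3 - p^2 - 16*p + 16) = p^2*(p - 1)*(p + 4)*(p^2 - 5*p + 4) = p^2*(p - 4)*(p - 1)*(p + 4)*(p - 1)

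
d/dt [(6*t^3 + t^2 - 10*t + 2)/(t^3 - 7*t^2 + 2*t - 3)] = (-43*t^4 + 44*t^3 - 128*t^2 + 22*t + 26)/(t^6 - 14*t^5 + 53*t^4 - 34*t^3 + 46*t^2 - 12*t + 9)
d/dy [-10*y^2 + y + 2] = 1 - 20*y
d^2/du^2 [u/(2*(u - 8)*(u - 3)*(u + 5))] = (3*u^5 - 18*u^4 + 67*u^3 - 720*u^2 + 2160*u + 3720)/(u^9 - 18*u^8 + 15*u^7 + 1260*u^6 - 4785*u^5 - 26658*u^4 + 147329*u^3 + 86760*u^2 - 1339200*u + 1728000)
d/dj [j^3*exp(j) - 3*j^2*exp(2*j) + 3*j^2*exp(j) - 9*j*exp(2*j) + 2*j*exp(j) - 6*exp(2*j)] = (j^3 - 6*j^2*exp(j) + 6*j^2 - 24*j*exp(j) + 8*j - 21*exp(j) + 2)*exp(j)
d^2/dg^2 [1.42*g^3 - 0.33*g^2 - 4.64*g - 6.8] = 8.52*g - 0.66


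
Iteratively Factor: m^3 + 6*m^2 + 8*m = (m + 2)*(m^2 + 4*m) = (m + 2)*(m + 4)*(m)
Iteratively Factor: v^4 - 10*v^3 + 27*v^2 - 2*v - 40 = (v + 1)*(v^3 - 11*v^2 + 38*v - 40) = (v - 5)*(v + 1)*(v^2 - 6*v + 8) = (v - 5)*(v - 2)*(v + 1)*(v - 4)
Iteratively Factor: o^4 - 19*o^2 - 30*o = (o)*(o^3 - 19*o - 30) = o*(o - 5)*(o^2 + 5*o + 6) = o*(o - 5)*(o + 2)*(o + 3)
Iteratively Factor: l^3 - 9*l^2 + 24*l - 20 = (l - 2)*(l^2 - 7*l + 10) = (l - 5)*(l - 2)*(l - 2)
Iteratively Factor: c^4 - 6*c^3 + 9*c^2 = (c - 3)*(c^3 - 3*c^2) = c*(c - 3)*(c^2 - 3*c) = c*(c - 3)^2*(c)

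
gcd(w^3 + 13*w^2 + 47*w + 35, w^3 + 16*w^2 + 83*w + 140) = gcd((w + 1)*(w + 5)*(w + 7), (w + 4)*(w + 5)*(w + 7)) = w^2 + 12*w + 35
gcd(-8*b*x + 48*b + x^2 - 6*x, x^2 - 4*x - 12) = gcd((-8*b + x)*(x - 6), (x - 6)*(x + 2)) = x - 6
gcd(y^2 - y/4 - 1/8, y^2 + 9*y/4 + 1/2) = y + 1/4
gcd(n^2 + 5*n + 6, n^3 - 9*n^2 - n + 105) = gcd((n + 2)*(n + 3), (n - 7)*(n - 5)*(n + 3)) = n + 3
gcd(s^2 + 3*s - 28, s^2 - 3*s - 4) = s - 4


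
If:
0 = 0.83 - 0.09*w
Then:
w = 9.22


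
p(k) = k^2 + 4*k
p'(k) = 2*k + 4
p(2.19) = 13.56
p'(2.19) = 8.38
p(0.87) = 4.24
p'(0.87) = 5.74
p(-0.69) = -2.28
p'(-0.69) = 2.62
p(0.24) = 1.02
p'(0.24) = 4.48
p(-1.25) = -3.44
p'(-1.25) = 1.50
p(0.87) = 4.24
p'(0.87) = 5.74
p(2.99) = 20.90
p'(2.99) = 9.98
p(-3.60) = -1.44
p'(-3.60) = -3.20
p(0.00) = 0.00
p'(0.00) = 4.00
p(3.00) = 21.00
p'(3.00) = 10.00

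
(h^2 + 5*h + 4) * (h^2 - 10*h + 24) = h^4 - 5*h^3 - 22*h^2 + 80*h + 96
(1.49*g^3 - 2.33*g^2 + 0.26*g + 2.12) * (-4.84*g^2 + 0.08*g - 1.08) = -7.2116*g^5 + 11.3964*g^4 - 3.054*g^3 - 7.7236*g^2 - 0.1112*g - 2.2896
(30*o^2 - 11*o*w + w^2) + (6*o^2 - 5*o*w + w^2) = 36*o^2 - 16*o*w + 2*w^2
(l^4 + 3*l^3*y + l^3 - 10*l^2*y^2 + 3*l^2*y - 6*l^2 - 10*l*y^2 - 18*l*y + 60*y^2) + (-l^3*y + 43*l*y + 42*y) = l^4 + 2*l^3*y + l^3 - 10*l^2*y^2 + 3*l^2*y - 6*l^2 - 10*l*y^2 + 25*l*y + 60*y^2 + 42*y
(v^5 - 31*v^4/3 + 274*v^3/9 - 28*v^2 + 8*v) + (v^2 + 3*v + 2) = v^5 - 31*v^4/3 + 274*v^3/9 - 27*v^2 + 11*v + 2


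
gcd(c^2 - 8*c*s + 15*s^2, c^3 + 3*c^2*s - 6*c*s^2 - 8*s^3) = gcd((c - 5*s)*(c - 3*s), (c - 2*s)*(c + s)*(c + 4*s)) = 1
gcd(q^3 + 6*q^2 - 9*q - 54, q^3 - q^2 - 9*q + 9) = q^2 - 9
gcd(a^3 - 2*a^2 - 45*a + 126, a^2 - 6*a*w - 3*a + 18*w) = a - 3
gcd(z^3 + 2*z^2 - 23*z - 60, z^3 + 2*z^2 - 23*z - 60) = z^3 + 2*z^2 - 23*z - 60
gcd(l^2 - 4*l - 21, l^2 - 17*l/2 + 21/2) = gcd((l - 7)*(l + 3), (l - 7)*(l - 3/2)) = l - 7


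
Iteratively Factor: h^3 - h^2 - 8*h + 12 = (h - 2)*(h^2 + h - 6) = (h - 2)^2*(h + 3)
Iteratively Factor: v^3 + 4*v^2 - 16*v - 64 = (v + 4)*(v^2 - 16) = (v - 4)*(v + 4)*(v + 4)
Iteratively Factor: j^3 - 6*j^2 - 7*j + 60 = (j - 4)*(j^2 - 2*j - 15) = (j - 5)*(j - 4)*(j + 3)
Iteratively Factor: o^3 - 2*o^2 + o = (o - 1)*(o^2 - o) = o*(o - 1)*(o - 1)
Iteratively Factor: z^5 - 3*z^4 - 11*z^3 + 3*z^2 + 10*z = (z - 5)*(z^4 + 2*z^3 - z^2 - 2*z) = (z - 5)*(z + 2)*(z^3 - z) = (z - 5)*(z + 1)*(z + 2)*(z^2 - z) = (z - 5)*(z - 1)*(z + 1)*(z + 2)*(z)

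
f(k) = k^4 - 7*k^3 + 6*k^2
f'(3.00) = -45.00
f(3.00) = -54.00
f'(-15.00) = -18405.00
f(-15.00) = 75600.00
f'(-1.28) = -58.16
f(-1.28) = 27.19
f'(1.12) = -7.28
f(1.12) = -0.73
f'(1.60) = -18.18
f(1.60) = -6.76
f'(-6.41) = -1993.27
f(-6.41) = 3778.38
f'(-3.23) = -392.64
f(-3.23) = 407.33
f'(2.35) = -35.86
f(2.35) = -27.21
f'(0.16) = 1.40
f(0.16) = 0.13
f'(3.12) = -45.50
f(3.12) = -59.43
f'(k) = 4*k^3 - 21*k^2 + 12*k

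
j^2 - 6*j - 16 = (j - 8)*(j + 2)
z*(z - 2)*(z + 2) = z^3 - 4*z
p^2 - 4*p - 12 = (p - 6)*(p + 2)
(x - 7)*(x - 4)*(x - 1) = x^3 - 12*x^2 + 39*x - 28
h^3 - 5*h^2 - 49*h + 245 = (h - 7)*(h - 5)*(h + 7)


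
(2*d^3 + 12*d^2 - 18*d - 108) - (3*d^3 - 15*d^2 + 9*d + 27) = -d^3 + 27*d^2 - 27*d - 135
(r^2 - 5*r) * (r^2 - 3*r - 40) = r^4 - 8*r^3 - 25*r^2 + 200*r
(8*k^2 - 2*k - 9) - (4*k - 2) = 8*k^2 - 6*k - 7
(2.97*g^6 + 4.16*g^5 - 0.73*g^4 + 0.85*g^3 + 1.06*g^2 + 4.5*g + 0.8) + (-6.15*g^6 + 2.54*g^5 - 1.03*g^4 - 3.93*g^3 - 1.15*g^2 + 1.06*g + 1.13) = -3.18*g^6 + 6.7*g^5 - 1.76*g^4 - 3.08*g^3 - 0.0899999999999999*g^2 + 5.56*g + 1.93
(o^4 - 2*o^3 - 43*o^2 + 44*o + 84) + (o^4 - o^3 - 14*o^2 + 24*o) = 2*o^4 - 3*o^3 - 57*o^2 + 68*o + 84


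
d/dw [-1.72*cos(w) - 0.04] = 1.72*sin(w)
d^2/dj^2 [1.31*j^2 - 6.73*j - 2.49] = 2.62000000000000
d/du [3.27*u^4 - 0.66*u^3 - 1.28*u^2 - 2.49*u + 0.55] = 13.08*u^3 - 1.98*u^2 - 2.56*u - 2.49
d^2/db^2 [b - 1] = 0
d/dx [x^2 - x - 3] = 2*x - 1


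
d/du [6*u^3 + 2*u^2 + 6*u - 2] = 18*u^2 + 4*u + 6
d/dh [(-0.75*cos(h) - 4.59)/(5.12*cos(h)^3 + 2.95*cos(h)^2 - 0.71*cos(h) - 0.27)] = (-7.68*cos(h)^3 - 72.7149*cos(h)^2 - 27.081*cos(h) + 3.0564)*sin(h)/(26.2144*cos(h)^6 + 30.208*cos(h)^5 + 1.4321*cos(h)^4 - 6.9538*cos(h)^3 - 1.0889*cos(h)^2 + 0.3834*cos(h) + 0.0729)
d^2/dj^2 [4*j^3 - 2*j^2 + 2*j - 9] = 24*j - 4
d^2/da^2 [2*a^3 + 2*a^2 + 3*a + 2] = 12*a + 4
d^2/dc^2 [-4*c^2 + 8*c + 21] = -8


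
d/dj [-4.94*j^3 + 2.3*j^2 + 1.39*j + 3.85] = -14.82*j^2 + 4.6*j + 1.39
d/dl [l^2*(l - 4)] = l*(3*l - 8)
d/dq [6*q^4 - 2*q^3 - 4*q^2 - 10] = 2*q*(12*q^2 - 3*q - 4)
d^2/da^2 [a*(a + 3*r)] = 2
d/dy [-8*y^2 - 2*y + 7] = -16*y - 2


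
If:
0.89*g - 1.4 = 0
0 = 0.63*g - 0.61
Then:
No Solution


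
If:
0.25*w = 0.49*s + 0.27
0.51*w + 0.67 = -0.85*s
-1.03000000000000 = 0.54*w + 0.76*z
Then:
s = -0.66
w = -0.21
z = -1.20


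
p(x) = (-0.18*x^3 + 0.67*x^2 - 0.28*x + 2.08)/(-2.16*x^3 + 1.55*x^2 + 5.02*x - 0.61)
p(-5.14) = 0.15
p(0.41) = 1.32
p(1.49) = 0.81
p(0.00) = -3.41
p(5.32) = 0.03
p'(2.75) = 0.27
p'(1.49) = 1.37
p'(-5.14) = 0.02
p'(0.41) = -4.30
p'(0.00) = -27.60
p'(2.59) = 0.41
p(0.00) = -3.41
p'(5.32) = 0.01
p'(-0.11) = -7.11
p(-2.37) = 0.36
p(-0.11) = -1.86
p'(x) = (-0.54*x^2 + 1.34*x - 0.28)/(-2.16*x^3 + 1.55*x^2 + 5.02*x - 0.61) + (6.48*x^2 - 3.1*x - 5.02)*(-0.18*x^3 + 0.67*x^2 - 0.28*x + 2.08)/(-2.16*x^3 + 1.55*x^2 + 5.02*x - 0.61)^2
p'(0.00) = -27.60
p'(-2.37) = 0.29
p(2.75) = -0.13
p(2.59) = -0.18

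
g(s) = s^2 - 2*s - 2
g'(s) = 2*s - 2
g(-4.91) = 31.93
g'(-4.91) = -11.82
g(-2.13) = 6.80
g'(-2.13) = -6.26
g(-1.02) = 1.08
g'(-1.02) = -4.04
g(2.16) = -1.65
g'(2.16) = 2.32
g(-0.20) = -1.56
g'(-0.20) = -2.40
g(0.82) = -2.97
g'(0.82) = -0.36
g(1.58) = -2.66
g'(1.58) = 1.16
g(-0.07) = -1.86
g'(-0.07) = -2.14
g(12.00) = 118.00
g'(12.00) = 22.00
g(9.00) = 61.00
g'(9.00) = 16.00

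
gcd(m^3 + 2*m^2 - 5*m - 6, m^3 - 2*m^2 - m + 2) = m^2 - m - 2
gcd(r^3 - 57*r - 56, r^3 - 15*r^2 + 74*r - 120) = 1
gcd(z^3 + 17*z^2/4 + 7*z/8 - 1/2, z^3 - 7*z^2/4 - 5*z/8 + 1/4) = z^2 + z/4 - 1/8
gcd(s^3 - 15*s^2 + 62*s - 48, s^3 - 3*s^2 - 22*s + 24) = s^2 - 7*s + 6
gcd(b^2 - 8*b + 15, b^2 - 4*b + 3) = b - 3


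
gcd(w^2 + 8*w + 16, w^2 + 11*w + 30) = 1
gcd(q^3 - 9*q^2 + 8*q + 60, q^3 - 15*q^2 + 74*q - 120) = q^2 - 11*q + 30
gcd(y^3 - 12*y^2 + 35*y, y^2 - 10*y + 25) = y - 5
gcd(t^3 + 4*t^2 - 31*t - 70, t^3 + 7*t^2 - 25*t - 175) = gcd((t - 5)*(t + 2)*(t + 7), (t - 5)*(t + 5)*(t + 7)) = t^2 + 2*t - 35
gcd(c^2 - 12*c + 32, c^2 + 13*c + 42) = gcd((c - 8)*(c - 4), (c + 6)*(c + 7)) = 1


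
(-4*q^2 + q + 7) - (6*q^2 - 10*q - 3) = -10*q^2 + 11*q + 10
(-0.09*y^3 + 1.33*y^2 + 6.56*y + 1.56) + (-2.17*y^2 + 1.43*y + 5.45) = -0.09*y^3 - 0.84*y^2 + 7.99*y + 7.01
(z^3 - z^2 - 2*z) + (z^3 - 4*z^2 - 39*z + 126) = 2*z^3 - 5*z^2 - 41*z + 126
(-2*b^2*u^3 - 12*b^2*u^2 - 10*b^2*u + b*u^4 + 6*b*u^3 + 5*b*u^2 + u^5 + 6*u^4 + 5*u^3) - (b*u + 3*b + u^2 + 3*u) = -2*b^2*u^3 - 12*b^2*u^2 - 10*b^2*u + b*u^4 + 6*b*u^3 + 5*b*u^2 - b*u - 3*b + u^5 + 6*u^4 + 5*u^3 - u^2 - 3*u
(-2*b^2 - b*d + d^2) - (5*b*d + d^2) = -2*b^2 - 6*b*d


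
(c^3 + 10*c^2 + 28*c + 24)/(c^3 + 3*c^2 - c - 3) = (c^3 + 10*c^2 + 28*c + 24)/(c^3 + 3*c^2 - c - 3)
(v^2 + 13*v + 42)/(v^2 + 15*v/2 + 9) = 2*(v + 7)/(2*v + 3)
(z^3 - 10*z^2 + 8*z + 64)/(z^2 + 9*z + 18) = (z^3 - 10*z^2 + 8*z + 64)/(z^2 + 9*z + 18)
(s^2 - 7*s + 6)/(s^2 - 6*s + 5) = (s - 6)/(s - 5)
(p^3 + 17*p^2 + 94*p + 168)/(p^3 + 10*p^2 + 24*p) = (p + 7)/p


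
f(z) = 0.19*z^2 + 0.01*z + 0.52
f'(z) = 0.38*z + 0.01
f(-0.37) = 0.54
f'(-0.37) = -0.13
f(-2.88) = 2.07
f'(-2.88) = -1.08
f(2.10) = 1.38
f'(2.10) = 0.81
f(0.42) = 0.56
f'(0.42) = 0.17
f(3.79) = 3.29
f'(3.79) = 1.45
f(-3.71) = 3.10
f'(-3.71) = -1.40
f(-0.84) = 0.65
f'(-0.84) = -0.31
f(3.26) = 2.57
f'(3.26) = 1.25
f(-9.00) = 15.82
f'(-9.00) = -3.41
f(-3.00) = 2.20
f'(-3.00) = -1.13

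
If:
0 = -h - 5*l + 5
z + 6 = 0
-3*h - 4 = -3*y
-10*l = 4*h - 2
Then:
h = -4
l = 9/5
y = -8/3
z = -6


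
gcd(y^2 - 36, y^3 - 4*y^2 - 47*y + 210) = y - 6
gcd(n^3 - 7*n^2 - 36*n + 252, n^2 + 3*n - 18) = n + 6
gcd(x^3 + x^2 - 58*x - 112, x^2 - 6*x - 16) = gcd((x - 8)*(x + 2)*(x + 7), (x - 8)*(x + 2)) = x^2 - 6*x - 16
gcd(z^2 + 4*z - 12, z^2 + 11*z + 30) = z + 6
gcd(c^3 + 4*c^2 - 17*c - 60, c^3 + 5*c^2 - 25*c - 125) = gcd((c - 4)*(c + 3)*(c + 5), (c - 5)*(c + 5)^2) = c + 5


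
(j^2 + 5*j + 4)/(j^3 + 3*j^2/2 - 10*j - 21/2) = 2*(j + 4)/(2*j^2 + j - 21)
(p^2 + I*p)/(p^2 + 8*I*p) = (p + I)/(p + 8*I)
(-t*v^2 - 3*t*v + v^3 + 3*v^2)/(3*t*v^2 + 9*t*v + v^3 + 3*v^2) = (-t + v)/(3*t + v)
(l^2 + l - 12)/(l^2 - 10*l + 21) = (l + 4)/(l - 7)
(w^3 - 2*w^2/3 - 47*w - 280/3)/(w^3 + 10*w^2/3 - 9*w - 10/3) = (3*w^2 - 17*w - 56)/(3*w^2 - 5*w - 2)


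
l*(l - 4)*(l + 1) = l^3 - 3*l^2 - 4*l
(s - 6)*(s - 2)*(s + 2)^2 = s^4 - 4*s^3 - 16*s^2 + 16*s + 48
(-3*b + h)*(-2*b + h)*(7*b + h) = 42*b^3 - 29*b^2*h + 2*b*h^2 + h^3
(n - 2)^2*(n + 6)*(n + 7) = n^4 + 9*n^3 - 6*n^2 - 116*n + 168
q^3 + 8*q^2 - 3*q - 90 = (q - 3)*(q + 5)*(q + 6)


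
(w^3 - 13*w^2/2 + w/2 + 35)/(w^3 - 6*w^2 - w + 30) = (w - 7/2)/(w - 3)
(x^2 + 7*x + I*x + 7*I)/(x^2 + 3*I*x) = (x^2 + x*(7 + I) + 7*I)/(x*(x + 3*I))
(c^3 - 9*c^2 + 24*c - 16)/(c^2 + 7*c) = (c^3 - 9*c^2 + 24*c - 16)/(c*(c + 7))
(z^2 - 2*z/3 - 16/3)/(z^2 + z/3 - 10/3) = (3*z - 8)/(3*z - 5)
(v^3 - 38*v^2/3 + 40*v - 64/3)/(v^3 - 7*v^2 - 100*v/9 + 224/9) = 3*(3*v^2 - 14*v + 8)/(9*v^2 + 9*v - 28)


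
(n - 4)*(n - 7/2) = n^2 - 15*n/2 + 14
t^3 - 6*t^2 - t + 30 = (t - 5)*(t - 3)*(t + 2)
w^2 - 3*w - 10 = (w - 5)*(w + 2)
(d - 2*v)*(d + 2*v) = d^2 - 4*v^2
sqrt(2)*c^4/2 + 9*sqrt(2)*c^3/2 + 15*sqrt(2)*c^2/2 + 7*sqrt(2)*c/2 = c*(c + 1)*(c + 7)*(sqrt(2)*c/2 + sqrt(2)/2)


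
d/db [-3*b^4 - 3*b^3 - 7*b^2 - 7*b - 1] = -12*b^3 - 9*b^2 - 14*b - 7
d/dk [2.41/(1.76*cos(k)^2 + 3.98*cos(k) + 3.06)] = (8.4832*cos(k) + 9.5918)*sin(k)/(1.76*cos(k)^2 + 3.98*cos(k) + 3.06)^2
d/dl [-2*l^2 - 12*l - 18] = -4*l - 12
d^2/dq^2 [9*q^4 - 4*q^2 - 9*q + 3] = 108*q^2 - 8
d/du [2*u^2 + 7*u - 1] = 4*u + 7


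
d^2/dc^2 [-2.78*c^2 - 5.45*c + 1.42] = -5.56000000000000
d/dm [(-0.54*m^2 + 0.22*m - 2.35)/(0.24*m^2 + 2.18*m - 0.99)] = (-1.23*m^2 + 2.1972*m + 4.9052)/(0.0576*m^4 + 1.0464*m^3 + 4.2772*m^2 - 4.3164*m + 0.9801)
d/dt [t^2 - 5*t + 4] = 2*t - 5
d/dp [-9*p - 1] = -9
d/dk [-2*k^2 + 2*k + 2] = 2 - 4*k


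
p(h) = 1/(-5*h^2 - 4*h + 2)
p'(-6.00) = 0.00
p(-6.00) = -0.00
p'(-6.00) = 0.00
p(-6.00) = -0.00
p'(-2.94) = -0.03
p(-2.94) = -0.03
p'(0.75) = 0.79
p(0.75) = -0.26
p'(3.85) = 0.01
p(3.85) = -0.01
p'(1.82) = 0.05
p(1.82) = -0.05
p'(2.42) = 0.02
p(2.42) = -0.03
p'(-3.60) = -0.01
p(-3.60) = -0.02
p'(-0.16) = 0.38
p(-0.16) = 0.40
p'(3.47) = 0.01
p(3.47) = -0.01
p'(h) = (10*h + 4)/(-5*h^2 - 4*h + 2)^2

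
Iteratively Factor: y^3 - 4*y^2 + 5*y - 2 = (y - 1)*(y^2 - 3*y + 2) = (y - 1)^2*(y - 2)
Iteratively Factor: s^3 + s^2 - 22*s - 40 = (s - 5)*(s^2 + 6*s + 8) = (s - 5)*(s + 2)*(s + 4)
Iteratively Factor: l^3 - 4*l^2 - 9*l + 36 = (l - 4)*(l^2 - 9) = (l - 4)*(l + 3)*(l - 3)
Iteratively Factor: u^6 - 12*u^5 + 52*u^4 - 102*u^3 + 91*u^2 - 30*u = (u - 3)*(u^5 - 9*u^4 + 25*u^3 - 27*u^2 + 10*u) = (u - 5)*(u - 3)*(u^4 - 4*u^3 + 5*u^2 - 2*u) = (u - 5)*(u - 3)*(u - 1)*(u^3 - 3*u^2 + 2*u) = u*(u - 5)*(u - 3)*(u - 1)*(u^2 - 3*u + 2) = u*(u - 5)*(u - 3)*(u - 2)*(u - 1)*(u - 1)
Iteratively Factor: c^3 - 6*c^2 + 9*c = (c)*(c^2 - 6*c + 9) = c*(c - 3)*(c - 3)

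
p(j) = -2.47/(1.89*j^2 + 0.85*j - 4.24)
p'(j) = -2.47*(-3.78*j - 0.85)/(1.89*j^2 + 0.85*j - 4.24)^2 = (9.3366*j + 2.0995)/(1.89*j^2 + 0.85*j - 4.24)^2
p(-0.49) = 0.59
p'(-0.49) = -0.14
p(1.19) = 4.47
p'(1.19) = 43.34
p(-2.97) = -0.25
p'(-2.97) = -0.26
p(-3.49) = -0.16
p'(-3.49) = -0.12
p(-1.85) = -3.77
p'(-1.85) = -35.26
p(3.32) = -0.13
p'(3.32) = 0.09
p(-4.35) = -0.09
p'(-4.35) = -0.05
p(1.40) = -3.77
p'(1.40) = 35.43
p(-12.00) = -0.01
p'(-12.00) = -0.00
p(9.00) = -0.02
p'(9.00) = 0.00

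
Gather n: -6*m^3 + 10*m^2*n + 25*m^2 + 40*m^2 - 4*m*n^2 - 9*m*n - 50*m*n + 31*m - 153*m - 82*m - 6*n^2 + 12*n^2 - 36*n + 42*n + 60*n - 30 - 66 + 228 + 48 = -6*m^3 + 65*m^2 - 204*m + n^2*(6 - 4*m) + n*(10*m^2 - 59*m + 66) + 180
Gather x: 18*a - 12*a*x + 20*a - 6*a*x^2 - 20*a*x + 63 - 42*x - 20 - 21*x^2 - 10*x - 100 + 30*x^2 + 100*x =38*a + x^2*(9 - 6*a) + x*(48 - 32*a) - 57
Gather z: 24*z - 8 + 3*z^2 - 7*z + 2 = 3*z^2 + 17*z - 6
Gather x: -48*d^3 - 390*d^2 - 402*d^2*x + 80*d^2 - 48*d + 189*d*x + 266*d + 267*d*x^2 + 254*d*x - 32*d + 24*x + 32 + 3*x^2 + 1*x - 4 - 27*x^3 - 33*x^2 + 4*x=-48*d^3 - 310*d^2 + 186*d - 27*x^3 + x^2*(267*d - 30) + x*(-402*d^2 + 443*d + 29) + 28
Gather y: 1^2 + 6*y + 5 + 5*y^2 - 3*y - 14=5*y^2 + 3*y - 8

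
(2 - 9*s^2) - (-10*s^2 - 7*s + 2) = s^2 + 7*s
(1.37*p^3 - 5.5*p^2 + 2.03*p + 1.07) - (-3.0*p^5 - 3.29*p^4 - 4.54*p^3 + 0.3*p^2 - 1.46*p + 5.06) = 3.0*p^5 + 3.29*p^4 + 5.91*p^3 - 5.8*p^2 + 3.49*p - 3.99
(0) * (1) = 0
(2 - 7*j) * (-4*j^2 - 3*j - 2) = 28*j^3 + 13*j^2 + 8*j - 4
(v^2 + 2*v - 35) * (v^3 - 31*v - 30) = v^5 + 2*v^4 - 66*v^3 - 92*v^2 + 1025*v + 1050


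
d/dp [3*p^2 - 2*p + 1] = 6*p - 2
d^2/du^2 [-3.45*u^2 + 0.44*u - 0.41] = -6.90000000000000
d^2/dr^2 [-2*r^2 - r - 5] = -4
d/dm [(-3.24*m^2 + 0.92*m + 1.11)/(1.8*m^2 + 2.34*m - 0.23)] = (-9.2376*m^2 - 2.5056*m - 2.809)/(3.24*m^4 + 8.424*m^3 + 4.6476*m^2 - 1.0764*m + 0.0529)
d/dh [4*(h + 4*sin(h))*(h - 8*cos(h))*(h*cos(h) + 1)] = -4*(h + 4*sin(h))*(h - 8*cos(h))*(h*sin(h) - cos(h)) + 4*(h + 4*sin(h))*(h*cos(h) + 1)*(8*sin(h) + 1) + 4*(h - 8*cos(h))*(h*cos(h) + 1)*(4*cos(h) + 1)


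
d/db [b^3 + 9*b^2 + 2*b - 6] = 3*b^2 + 18*b + 2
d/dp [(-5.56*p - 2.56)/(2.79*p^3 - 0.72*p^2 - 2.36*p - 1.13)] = (31.0248*p^3 + 17.424*p^2 - 3.6864*p + 0.241199999999999)/(7.7841*p^6 - 4.0176*p^5 - 12.6504*p^4 - 2.907*p^3 + 7.1968*p^2 + 5.3336*p + 1.2769)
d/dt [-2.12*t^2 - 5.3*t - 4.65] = -4.24*t - 5.3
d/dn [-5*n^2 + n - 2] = 1 - 10*n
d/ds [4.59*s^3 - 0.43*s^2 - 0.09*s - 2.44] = 13.77*s^2 - 0.86*s - 0.09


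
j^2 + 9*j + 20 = (j + 4)*(j + 5)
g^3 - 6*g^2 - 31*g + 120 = (g - 8)*(g - 3)*(g + 5)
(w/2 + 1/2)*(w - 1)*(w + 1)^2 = w^4/2 + w^3 - w - 1/2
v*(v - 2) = v^2 - 2*v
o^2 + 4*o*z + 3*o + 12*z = (o + 3)*(o + 4*z)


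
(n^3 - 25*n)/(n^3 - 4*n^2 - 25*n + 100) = n/(n - 4)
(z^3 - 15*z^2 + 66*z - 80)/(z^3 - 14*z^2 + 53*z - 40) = (z - 2)/(z - 1)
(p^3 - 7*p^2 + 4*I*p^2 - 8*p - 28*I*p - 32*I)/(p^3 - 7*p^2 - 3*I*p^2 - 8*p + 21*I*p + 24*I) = (p + 4*I)/(p - 3*I)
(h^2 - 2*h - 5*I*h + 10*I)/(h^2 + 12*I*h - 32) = (h^2 - 2*h - 5*I*h + 10*I)/(h^2 + 12*I*h - 32)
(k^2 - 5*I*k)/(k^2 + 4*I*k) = (k - 5*I)/(k + 4*I)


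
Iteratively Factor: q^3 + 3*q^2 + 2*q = (q + 2)*(q^2 + q) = q*(q + 2)*(q + 1)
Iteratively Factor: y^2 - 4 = (y + 2)*(y - 2)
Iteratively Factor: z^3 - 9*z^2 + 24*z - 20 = (z - 2)*(z^2 - 7*z + 10) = (z - 2)^2*(z - 5)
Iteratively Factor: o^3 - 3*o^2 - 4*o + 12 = (o + 2)*(o^2 - 5*o + 6) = (o - 3)*(o + 2)*(o - 2)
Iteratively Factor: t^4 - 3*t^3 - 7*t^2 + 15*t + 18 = (t + 2)*(t^3 - 5*t^2 + 3*t + 9) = (t - 3)*(t + 2)*(t^2 - 2*t - 3) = (t - 3)^2*(t + 2)*(t + 1)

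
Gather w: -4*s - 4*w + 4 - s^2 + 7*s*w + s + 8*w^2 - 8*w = -s^2 - 3*s + 8*w^2 + w*(7*s - 12) + 4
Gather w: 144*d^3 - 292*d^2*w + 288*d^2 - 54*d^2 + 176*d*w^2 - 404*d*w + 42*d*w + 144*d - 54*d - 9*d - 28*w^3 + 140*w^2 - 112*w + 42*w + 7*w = 144*d^3 + 234*d^2 + 81*d - 28*w^3 + w^2*(176*d + 140) + w*(-292*d^2 - 362*d - 63)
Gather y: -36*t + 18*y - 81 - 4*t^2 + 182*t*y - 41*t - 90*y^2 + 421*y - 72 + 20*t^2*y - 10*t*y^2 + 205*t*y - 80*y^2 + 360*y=-4*t^2 - 77*t + y^2*(-10*t - 170) + y*(20*t^2 + 387*t + 799) - 153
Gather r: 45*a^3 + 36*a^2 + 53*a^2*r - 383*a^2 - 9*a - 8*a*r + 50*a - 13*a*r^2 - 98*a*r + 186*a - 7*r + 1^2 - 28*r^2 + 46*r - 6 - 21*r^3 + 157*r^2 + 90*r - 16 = 45*a^3 - 347*a^2 + 227*a - 21*r^3 + r^2*(129 - 13*a) + r*(53*a^2 - 106*a + 129) - 21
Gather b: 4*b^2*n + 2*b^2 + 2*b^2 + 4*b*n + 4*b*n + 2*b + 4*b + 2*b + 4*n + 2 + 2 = b^2*(4*n + 4) + b*(8*n + 8) + 4*n + 4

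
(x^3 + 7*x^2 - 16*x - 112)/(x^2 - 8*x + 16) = (x^2 + 11*x + 28)/(x - 4)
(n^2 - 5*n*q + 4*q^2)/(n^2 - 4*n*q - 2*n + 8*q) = (n - q)/(n - 2)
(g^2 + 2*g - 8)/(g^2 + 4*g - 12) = (g + 4)/(g + 6)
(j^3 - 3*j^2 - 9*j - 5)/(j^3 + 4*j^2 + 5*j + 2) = (j - 5)/(j + 2)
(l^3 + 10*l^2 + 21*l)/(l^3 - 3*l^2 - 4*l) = (l^2 + 10*l + 21)/(l^2 - 3*l - 4)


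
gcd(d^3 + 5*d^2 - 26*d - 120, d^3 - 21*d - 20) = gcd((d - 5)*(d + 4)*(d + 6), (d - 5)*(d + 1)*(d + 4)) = d^2 - d - 20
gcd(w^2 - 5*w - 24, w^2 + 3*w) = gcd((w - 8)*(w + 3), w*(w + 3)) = w + 3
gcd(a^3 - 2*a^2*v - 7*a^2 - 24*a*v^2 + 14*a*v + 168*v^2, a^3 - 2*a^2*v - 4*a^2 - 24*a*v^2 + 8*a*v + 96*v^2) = -a^2 + 2*a*v + 24*v^2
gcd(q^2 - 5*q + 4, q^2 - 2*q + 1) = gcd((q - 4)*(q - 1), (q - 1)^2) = q - 1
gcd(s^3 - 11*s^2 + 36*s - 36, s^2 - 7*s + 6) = s - 6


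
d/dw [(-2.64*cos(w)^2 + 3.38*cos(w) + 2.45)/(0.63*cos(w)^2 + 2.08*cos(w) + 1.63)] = (7.6206*cos(w)^2 + 11.6934*cos(w) - 0.413399999999998)*sin(w)/(0.3969*cos(w)^4 + 2.6208*cos(w)^3 + 6.3802*cos(w)^2 + 6.7808*cos(w) + 2.6569)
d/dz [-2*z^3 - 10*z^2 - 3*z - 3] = -6*z^2 - 20*z - 3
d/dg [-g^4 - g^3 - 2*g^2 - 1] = g*(-4*g^2 - 3*g - 4)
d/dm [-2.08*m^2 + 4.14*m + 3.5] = 4.14 - 4.16*m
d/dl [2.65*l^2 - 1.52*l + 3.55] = 5.3*l - 1.52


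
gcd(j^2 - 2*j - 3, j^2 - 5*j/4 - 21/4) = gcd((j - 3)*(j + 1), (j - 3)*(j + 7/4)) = j - 3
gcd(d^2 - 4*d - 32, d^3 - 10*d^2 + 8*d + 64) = d - 8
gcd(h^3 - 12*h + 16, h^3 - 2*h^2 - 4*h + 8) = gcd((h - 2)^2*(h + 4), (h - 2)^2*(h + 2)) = h^2 - 4*h + 4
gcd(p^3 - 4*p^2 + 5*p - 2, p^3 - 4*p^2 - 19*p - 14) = 1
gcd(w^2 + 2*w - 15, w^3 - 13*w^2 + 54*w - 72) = w - 3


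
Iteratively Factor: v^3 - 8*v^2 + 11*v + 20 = (v - 4)*(v^2 - 4*v - 5) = (v - 4)*(v + 1)*(v - 5)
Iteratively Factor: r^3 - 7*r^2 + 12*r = (r)*(r^2 - 7*r + 12) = r*(r - 4)*(r - 3)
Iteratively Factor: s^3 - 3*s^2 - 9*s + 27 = (s - 3)*(s^2 - 9) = (s - 3)*(s + 3)*(s - 3)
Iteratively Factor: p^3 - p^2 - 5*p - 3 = (p - 3)*(p^2 + 2*p + 1) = (p - 3)*(p + 1)*(p + 1)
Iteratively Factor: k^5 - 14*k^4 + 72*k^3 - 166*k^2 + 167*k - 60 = (k - 5)*(k^4 - 9*k^3 + 27*k^2 - 31*k + 12) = (k - 5)*(k - 4)*(k^3 - 5*k^2 + 7*k - 3) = (k - 5)*(k - 4)*(k - 1)*(k^2 - 4*k + 3) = (k - 5)*(k - 4)*(k - 1)^2*(k - 3)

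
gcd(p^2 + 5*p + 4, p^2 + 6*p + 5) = p + 1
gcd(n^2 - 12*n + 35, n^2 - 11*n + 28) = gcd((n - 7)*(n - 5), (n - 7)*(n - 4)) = n - 7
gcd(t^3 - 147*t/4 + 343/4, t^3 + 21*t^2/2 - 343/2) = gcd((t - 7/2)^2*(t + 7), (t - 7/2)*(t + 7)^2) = t^2 + 7*t/2 - 49/2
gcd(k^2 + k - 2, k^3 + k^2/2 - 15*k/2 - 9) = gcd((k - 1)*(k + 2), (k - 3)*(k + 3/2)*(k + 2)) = k + 2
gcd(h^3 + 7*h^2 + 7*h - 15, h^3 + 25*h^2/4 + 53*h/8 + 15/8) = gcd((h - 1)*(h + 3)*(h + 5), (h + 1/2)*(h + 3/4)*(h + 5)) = h + 5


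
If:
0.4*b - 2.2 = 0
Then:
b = 5.50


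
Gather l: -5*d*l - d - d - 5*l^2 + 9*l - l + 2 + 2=-2*d - 5*l^2 + l*(8 - 5*d) + 4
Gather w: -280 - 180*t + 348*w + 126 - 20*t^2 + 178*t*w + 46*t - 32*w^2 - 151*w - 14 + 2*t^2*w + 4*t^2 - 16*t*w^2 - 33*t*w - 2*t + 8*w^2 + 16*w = -16*t^2 - 136*t + w^2*(-16*t - 24) + w*(2*t^2 + 145*t + 213) - 168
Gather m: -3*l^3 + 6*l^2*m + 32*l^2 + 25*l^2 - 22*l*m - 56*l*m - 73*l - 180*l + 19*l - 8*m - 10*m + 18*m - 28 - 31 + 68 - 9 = -3*l^3 + 57*l^2 - 234*l + m*(6*l^2 - 78*l)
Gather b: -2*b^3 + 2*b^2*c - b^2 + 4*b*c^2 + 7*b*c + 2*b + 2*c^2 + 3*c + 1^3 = -2*b^3 + b^2*(2*c - 1) + b*(4*c^2 + 7*c + 2) + 2*c^2 + 3*c + 1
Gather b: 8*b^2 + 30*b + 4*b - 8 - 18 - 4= 8*b^2 + 34*b - 30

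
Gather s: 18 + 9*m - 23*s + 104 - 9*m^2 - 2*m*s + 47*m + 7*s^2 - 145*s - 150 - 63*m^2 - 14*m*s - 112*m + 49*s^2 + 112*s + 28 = -72*m^2 - 56*m + 56*s^2 + s*(-16*m - 56)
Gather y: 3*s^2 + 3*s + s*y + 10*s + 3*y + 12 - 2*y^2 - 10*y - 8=3*s^2 + 13*s - 2*y^2 + y*(s - 7) + 4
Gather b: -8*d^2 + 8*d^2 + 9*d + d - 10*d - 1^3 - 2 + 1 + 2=0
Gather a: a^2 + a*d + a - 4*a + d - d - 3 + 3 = a^2 + a*(d - 3)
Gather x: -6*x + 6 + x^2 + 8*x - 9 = x^2 + 2*x - 3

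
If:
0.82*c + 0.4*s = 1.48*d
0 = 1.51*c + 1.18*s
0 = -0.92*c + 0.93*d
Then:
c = 0.00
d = 0.00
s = 0.00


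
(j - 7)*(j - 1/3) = j^2 - 22*j/3 + 7/3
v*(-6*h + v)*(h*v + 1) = -6*h^2*v^2 + h*v^3 - 6*h*v + v^2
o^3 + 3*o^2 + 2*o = o*(o + 1)*(o + 2)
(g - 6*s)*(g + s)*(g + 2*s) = g^3 - 3*g^2*s - 16*g*s^2 - 12*s^3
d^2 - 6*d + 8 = (d - 4)*(d - 2)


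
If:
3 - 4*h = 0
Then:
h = 3/4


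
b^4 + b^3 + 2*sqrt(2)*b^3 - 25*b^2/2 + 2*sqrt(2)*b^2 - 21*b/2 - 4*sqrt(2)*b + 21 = (b - 1)*(b + 2)*(b - 3*sqrt(2)/2)*(b + 7*sqrt(2)/2)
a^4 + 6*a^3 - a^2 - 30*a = a*(a - 2)*(a + 3)*(a + 5)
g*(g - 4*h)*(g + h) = g^3 - 3*g^2*h - 4*g*h^2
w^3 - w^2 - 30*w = w*(w - 6)*(w + 5)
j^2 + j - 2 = (j - 1)*(j + 2)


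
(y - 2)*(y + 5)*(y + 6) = y^3 + 9*y^2 + 8*y - 60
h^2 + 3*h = h*(h + 3)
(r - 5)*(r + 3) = r^2 - 2*r - 15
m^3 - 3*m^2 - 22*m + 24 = (m - 6)*(m - 1)*(m + 4)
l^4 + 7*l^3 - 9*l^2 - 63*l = l*(l - 3)*(l + 3)*(l + 7)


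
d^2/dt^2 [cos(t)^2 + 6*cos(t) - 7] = -6*cos(t) - 2*cos(2*t)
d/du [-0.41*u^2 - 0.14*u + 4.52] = -0.82*u - 0.14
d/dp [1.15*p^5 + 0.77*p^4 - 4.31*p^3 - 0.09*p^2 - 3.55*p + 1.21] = 5.75*p^4 + 3.08*p^3 - 12.93*p^2 - 0.18*p - 3.55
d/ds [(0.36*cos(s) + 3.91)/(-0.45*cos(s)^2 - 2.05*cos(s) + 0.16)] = (0.162*sin(s)^2 - 3.519*cos(s) - 8.2351)*sin(s)/(0.45*cos(s)^2 + 2.05*cos(s) - 0.16)^2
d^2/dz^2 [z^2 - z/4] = 2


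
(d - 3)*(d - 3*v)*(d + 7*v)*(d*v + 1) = d^4*v + 4*d^3*v^2 - 3*d^3*v + d^3 - 21*d^2*v^3 - 12*d^2*v^2 + 4*d^2*v - 3*d^2 + 63*d*v^3 - 21*d*v^2 - 12*d*v + 63*v^2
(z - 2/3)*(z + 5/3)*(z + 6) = z^3 + 7*z^2 + 44*z/9 - 20/3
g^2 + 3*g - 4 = (g - 1)*(g + 4)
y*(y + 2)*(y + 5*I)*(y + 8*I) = y^4 + 2*y^3 + 13*I*y^3 - 40*y^2 + 26*I*y^2 - 80*y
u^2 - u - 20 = (u - 5)*(u + 4)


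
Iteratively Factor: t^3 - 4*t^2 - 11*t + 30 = (t + 3)*(t^2 - 7*t + 10) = (t - 5)*(t + 3)*(t - 2)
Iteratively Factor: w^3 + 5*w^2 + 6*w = (w)*(w^2 + 5*w + 6) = w*(w + 2)*(w + 3)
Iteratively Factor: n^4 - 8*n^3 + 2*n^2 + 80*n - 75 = (n - 5)*(n^3 - 3*n^2 - 13*n + 15) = (n - 5)*(n + 3)*(n^2 - 6*n + 5) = (n - 5)^2*(n + 3)*(n - 1)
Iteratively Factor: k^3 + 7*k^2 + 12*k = (k + 3)*(k^2 + 4*k) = k*(k + 3)*(k + 4)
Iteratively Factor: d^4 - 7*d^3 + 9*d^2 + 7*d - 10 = (d - 2)*(d^3 - 5*d^2 - d + 5) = (d - 2)*(d + 1)*(d^2 - 6*d + 5) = (d - 5)*(d - 2)*(d + 1)*(d - 1)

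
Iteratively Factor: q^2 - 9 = (q + 3)*(q - 3)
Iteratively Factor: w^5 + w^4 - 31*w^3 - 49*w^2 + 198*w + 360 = (w + 3)*(w^4 - 2*w^3 - 25*w^2 + 26*w + 120) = (w - 3)*(w + 3)*(w^3 + w^2 - 22*w - 40) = (w - 3)*(w + 2)*(w + 3)*(w^2 - w - 20) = (w - 5)*(w - 3)*(w + 2)*(w + 3)*(w + 4)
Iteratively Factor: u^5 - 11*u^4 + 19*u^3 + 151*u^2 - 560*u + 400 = (u - 5)*(u^4 - 6*u^3 - 11*u^2 + 96*u - 80) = (u - 5)*(u - 4)*(u^3 - 2*u^2 - 19*u + 20) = (u - 5)*(u - 4)*(u - 1)*(u^2 - u - 20) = (u - 5)^2*(u - 4)*(u - 1)*(u + 4)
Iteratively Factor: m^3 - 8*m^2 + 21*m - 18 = (m - 2)*(m^2 - 6*m + 9) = (m - 3)*(m - 2)*(m - 3)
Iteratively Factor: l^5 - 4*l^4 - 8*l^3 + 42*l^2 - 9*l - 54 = (l + 1)*(l^4 - 5*l^3 - 3*l^2 + 45*l - 54) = (l - 3)*(l + 1)*(l^3 - 2*l^2 - 9*l + 18) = (l - 3)*(l - 2)*(l + 1)*(l^2 - 9) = (l - 3)*(l - 2)*(l + 1)*(l + 3)*(l - 3)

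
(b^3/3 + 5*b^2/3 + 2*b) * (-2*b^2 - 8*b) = -2*b^5/3 - 6*b^4 - 52*b^3/3 - 16*b^2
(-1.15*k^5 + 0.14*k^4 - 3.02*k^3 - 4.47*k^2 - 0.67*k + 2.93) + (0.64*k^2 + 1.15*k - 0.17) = -1.15*k^5 + 0.14*k^4 - 3.02*k^3 - 3.83*k^2 + 0.48*k + 2.76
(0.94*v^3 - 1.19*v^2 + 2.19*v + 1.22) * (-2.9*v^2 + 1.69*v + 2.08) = -2.726*v^5 + 5.0396*v^4 - 6.4069*v^3 - 2.3121*v^2 + 6.617*v + 2.5376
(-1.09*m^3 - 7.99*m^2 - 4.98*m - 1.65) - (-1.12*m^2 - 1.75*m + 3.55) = -1.09*m^3 - 6.87*m^2 - 3.23*m - 5.2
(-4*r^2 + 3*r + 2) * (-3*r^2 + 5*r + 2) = 12*r^4 - 29*r^3 + r^2 + 16*r + 4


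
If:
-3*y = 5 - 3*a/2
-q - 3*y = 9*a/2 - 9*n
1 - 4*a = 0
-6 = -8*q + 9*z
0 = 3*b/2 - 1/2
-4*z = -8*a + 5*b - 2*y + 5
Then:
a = 1/4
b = 1/3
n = -631/1152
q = -183/128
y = -37/24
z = -31/16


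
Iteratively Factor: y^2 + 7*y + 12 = (y + 3)*(y + 4)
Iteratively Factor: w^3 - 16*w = (w - 4)*(w^2 + 4*w) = w*(w - 4)*(w + 4)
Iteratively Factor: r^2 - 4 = (r + 2)*(r - 2)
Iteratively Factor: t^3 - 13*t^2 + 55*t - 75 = (t - 3)*(t^2 - 10*t + 25) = (t - 5)*(t - 3)*(t - 5)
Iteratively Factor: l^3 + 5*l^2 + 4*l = (l + 1)*(l^2 + 4*l) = (l + 1)*(l + 4)*(l)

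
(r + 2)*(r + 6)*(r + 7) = r^3 + 15*r^2 + 68*r + 84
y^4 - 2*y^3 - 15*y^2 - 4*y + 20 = (y - 5)*(y - 1)*(y + 2)^2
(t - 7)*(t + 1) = t^2 - 6*t - 7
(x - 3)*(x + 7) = x^2 + 4*x - 21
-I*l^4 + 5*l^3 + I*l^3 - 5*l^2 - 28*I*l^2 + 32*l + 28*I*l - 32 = (l - 4*I)*(l + I)*(l + 8*I)*(-I*l + I)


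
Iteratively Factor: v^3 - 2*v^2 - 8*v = (v)*(v^2 - 2*v - 8) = v*(v + 2)*(v - 4)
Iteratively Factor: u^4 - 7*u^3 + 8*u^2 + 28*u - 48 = (u - 3)*(u^3 - 4*u^2 - 4*u + 16) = (u - 3)*(u + 2)*(u^2 - 6*u + 8) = (u - 3)*(u - 2)*(u + 2)*(u - 4)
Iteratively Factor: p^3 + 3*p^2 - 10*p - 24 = (p + 2)*(p^2 + p - 12) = (p - 3)*(p + 2)*(p + 4)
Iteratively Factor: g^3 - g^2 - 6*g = (g + 2)*(g^2 - 3*g) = g*(g + 2)*(g - 3)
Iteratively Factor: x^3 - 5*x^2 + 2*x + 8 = (x - 4)*(x^2 - x - 2) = (x - 4)*(x + 1)*(x - 2)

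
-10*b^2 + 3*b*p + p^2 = (-2*b + p)*(5*b + p)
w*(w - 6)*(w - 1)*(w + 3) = w^4 - 4*w^3 - 15*w^2 + 18*w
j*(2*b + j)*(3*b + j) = 6*b^2*j + 5*b*j^2 + j^3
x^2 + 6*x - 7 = (x - 1)*(x + 7)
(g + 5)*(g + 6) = g^2 + 11*g + 30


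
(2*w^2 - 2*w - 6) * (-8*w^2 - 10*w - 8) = -16*w^4 - 4*w^3 + 52*w^2 + 76*w + 48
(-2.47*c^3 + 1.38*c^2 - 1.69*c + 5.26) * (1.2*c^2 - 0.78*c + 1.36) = -2.964*c^5 + 3.5826*c^4 - 6.4636*c^3 + 9.507*c^2 - 6.4012*c + 7.1536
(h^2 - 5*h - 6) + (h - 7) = h^2 - 4*h - 13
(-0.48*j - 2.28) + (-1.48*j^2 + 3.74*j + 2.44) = -1.48*j^2 + 3.26*j + 0.16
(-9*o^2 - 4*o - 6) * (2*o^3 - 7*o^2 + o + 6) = -18*o^5 + 55*o^4 + 7*o^3 - 16*o^2 - 30*o - 36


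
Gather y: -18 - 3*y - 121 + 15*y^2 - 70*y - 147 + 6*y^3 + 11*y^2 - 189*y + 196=6*y^3 + 26*y^2 - 262*y - 90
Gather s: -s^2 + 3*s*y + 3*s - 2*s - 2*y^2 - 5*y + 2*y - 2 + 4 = -s^2 + s*(3*y + 1) - 2*y^2 - 3*y + 2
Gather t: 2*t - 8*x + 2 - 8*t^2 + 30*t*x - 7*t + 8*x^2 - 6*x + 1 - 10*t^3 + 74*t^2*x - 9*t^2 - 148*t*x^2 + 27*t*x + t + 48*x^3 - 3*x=-10*t^3 + t^2*(74*x - 17) + t*(-148*x^2 + 57*x - 4) + 48*x^3 + 8*x^2 - 17*x + 3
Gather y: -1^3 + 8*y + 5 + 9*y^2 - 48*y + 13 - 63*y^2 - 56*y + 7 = -54*y^2 - 96*y + 24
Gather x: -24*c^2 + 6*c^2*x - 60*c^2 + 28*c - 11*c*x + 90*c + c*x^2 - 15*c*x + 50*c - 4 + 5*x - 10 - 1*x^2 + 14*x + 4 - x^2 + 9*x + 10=-84*c^2 + 168*c + x^2*(c - 2) + x*(6*c^2 - 26*c + 28)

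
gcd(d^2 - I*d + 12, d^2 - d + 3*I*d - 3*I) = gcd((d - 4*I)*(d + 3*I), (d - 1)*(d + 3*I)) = d + 3*I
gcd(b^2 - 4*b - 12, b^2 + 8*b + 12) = b + 2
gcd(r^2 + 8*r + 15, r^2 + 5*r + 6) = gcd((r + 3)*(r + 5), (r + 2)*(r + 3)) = r + 3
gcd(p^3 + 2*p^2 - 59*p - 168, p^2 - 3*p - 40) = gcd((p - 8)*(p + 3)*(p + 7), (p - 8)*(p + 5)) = p - 8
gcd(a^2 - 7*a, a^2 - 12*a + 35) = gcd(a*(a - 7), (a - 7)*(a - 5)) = a - 7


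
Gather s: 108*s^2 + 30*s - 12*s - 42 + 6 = 108*s^2 + 18*s - 36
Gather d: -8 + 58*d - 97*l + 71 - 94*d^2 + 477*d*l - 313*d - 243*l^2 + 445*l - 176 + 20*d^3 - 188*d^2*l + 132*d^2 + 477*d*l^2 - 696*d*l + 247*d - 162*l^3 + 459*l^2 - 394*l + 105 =20*d^3 + d^2*(38 - 188*l) + d*(477*l^2 - 219*l - 8) - 162*l^3 + 216*l^2 - 46*l - 8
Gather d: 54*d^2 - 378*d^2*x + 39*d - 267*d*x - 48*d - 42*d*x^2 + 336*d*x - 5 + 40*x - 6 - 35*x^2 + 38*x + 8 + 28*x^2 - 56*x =d^2*(54 - 378*x) + d*(-42*x^2 + 69*x - 9) - 7*x^2 + 22*x - 3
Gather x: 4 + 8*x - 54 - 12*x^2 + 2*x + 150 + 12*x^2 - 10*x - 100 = 0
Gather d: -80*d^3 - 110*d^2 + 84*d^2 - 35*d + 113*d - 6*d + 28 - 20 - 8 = -80*d^3 - 26*d^2 + 72*d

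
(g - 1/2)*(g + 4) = g^2 + 7*g/2 - 2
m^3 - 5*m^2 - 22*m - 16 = (m - 8)*(m + 1)*(m + 2)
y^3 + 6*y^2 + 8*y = y*(y + 2)*(y + 4)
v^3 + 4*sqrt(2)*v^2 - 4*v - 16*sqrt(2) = (v - 2)*(v + 2)*(v + 4*sqrt(2))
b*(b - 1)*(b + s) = b^3 + b^2*s - b^2 - b*s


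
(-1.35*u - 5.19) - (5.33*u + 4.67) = -6.68*u - 9.86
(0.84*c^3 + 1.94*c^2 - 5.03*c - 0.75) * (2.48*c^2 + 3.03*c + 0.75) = 2.0832*c^5 + 7.3564*c^4 - 5.9662*c^3 - 15.6459*c^2 - 6.045*c - 0.5625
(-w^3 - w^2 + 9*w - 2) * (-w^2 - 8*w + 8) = w^5 + 9*w^4 - 9*w^3 - 78*w^2 + 88*w - 16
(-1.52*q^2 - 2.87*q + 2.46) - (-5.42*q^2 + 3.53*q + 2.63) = 3.9*q^2 - 6.4*q - 0.17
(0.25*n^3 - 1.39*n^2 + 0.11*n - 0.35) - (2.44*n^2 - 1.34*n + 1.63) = 0.25*n^3 - 3.83*n^2 + 1.45*n - 1.98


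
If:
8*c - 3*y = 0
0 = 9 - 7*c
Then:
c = 9/7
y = 24/7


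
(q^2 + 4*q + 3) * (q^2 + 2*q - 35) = q^4 + 6*q^3 - 24*q^2 - 134*q - 105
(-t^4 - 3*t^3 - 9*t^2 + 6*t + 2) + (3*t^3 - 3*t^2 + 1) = -t^4 - 12*t^2 + 6*t + 3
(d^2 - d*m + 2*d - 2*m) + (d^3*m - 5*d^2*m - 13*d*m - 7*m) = d^3*m - 5*d^2*m + d^2 - 14*d*m + 2*d - 9*m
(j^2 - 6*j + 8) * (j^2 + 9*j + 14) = j^4 + 3*j^3 - 32*j^2 - 12*j + 112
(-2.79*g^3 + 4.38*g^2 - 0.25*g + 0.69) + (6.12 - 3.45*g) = -2.79*g^3 + 4.38*g^2 - 3.7*g + 6.81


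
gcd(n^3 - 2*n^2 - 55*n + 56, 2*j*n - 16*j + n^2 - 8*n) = n - 8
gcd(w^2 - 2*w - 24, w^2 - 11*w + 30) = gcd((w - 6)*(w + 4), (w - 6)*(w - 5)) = w - 6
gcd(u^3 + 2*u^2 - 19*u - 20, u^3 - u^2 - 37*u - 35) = u^2 + 6*u + 5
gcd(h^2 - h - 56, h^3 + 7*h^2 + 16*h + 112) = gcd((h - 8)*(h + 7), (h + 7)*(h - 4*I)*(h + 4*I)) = h + 7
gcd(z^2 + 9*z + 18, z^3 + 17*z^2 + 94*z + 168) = z + 6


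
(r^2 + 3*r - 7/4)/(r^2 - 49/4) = (2*r - 1)/(2*r - 7)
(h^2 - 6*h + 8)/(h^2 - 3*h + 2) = (h - 4)/(h - 1)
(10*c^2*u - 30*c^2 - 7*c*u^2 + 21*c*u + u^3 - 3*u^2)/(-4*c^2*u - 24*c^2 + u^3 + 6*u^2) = (-5*c*u + 15*c + u^2 - 3*u)/(2*c*u + 12*c + u^2 + 6*u)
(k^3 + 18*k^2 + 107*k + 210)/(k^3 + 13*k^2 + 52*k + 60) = (k + 7)/(k + 2)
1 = 1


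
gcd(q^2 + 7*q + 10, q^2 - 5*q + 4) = 1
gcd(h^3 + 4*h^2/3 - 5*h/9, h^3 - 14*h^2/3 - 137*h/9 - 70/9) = h + 5/3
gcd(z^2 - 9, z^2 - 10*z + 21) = z - 3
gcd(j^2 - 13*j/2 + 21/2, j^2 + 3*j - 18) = j - 3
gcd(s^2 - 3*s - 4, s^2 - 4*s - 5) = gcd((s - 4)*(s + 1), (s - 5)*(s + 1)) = s + 1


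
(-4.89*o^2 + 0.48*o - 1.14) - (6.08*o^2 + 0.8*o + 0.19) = -10.97*o^2 - 0.32*o - 1.33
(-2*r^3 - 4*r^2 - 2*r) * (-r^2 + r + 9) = 2*r^5 + 2*r^4 - 20*r^3 - 38*r^2 - 18*r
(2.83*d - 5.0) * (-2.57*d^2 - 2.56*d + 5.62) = -7.2731*d^3 + 5.6052*d^2 + 28.7046*d - 28.1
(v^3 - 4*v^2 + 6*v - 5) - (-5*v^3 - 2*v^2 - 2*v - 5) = 6*v^3 - 2*v^2 + 8*v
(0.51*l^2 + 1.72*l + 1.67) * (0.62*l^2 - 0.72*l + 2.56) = 0.3162*l^4 + 0.6992*l^3 + 1.1026*l^2 + 3.2008*l + 4.2752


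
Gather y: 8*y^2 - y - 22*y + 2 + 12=8*y^2 - 23*y + 14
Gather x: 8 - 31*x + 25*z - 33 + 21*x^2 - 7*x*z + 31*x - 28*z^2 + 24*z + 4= 21*x^2 - 7*x*z - 28*z^2 + 49*z - 21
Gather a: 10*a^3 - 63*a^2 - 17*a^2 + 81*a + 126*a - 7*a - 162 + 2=10*a^3 - 80*a^2 + 200*a - 160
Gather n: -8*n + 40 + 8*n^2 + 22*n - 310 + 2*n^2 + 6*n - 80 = 10*n^2 + 20*n - 350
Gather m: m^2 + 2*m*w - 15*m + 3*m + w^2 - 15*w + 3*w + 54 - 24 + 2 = m^2 + m*(2*w - 12) + w^2 - 12*w + 32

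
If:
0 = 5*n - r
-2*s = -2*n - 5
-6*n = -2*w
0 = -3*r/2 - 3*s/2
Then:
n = -5/12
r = -25/12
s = 25/12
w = -5/4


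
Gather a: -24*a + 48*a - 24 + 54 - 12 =24*a + 18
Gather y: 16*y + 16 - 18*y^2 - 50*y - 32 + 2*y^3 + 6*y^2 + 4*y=2*y^3 - 12*y^2 - 30*y - 16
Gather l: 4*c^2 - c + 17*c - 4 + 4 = 4*c^2 + 16*c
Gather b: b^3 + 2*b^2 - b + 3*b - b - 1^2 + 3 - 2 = b^3 + 2*b^2 + b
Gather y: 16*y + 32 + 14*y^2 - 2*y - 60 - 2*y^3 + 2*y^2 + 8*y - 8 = -2*y^3 + 16*y^2 + 22*y - 36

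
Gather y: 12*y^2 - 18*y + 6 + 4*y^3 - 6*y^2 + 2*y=4*y^3 + 6*y^2 - 16*y + 6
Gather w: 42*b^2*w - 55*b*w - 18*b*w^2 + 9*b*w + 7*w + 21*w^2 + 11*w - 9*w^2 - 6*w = w^2*(12 - 18*b) + w*(42*b^2 - 46*b + 12)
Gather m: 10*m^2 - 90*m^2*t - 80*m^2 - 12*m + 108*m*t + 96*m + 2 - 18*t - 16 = m^2*(-90*t - 70) + m*(108*t + 84) - 18*t - 14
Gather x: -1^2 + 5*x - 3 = 5*x - 4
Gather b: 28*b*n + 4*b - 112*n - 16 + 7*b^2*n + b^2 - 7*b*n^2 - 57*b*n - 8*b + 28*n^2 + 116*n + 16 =b^2*(7*n + 1) + b*(-7*n^2 - 29*n - 4) + 28*n^2 + 4*n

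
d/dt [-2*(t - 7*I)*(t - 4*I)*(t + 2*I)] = -6*t^2 + 36*I*t + 12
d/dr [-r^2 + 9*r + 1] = 9 - 2*r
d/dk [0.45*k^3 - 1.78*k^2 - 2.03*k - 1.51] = 1.35*k^2 - 3.56*k - 2.03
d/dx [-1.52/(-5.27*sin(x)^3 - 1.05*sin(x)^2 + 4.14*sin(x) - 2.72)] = (-24.0312*sin(x)^2 - 3.192*sin(x) + 6.2928)*cos(x)/(5.27*sin(x)^3 + 1.05*sin(x)^2 - 4.14*sin(x) + 2.72)^2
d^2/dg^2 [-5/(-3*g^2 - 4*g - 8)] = 10*(-9*g^2 - 12*g + 4*(3*g + 2)^2 - 24)/(3*g^2 + 4*g + 8)^3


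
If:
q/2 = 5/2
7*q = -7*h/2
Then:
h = -10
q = 5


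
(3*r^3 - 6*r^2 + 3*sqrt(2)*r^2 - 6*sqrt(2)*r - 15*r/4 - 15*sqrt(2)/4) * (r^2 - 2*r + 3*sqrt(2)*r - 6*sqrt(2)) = 3*r^5 - 12*r^4 + 12*sqrt(2)*r^4 - 48*sqrt(2)*r^3 + 105*r^3/4 - 129*r^2/2 + 33*sqrt(2)*r^2 + 30*sqrt(2)*r + 99*r/2 + 45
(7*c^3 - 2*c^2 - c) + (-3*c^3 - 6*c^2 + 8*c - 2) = 4*c^3 - 8*c^2 + 7*c - 2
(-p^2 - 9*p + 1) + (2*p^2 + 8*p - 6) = p^2 - p - 5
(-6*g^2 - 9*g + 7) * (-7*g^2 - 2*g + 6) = 42*g^4 + 75*g^3 - 67*g^2 - 68*g + 42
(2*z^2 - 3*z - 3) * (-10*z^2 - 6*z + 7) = -20*z^4 + 18*z^3 + 62*z^2 - 3*z - 21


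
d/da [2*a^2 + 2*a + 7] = 4*a + 2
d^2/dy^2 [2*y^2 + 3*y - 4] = 4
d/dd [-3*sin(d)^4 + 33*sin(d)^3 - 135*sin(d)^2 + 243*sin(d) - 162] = 3*(9 - 4*sin(d))*(sin(d) - 3)^2*cos(d)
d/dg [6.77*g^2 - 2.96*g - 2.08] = 13.54*g - 2.96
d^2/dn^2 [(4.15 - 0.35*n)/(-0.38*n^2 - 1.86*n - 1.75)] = ((1.852 - 0.798*n)*(0.38*n^2 + 1.86*n + 1.75) + (0.35*n - 4.15)*(0.76*n + 1.86)*(1.52*n + 3.72))/(0.38*n^2 + 1.86*n + 1.75)^3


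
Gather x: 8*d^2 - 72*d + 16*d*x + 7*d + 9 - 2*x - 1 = 8*d^2 - 65*d + x*(16*d - 2) + 8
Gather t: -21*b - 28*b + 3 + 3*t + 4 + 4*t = -49*b + 7*t + 7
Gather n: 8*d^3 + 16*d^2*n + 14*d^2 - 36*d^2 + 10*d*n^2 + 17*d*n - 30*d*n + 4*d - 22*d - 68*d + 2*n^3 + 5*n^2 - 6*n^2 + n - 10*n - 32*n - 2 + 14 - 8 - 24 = 8*d^3 - 22*d^2 - 86*d + 2*n^3 + n^2*(10*d - 1) + n*(16*d^2 - 13*d - 41) - 20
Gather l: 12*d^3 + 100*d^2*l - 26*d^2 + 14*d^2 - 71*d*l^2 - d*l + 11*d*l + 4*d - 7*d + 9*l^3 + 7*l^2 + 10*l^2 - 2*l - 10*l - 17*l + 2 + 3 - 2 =12*d^3 - 12*d^2 - 3*d + 9*l^3 + l^2*(17 - 71*d) + l*(100*d^2 + 10*d - 29) + 3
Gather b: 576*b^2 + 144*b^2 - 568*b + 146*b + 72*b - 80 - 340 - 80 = 720*b^2 - 350*b - 500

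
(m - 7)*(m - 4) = m^2 - 11*m + 28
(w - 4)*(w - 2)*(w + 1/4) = w^3 - 23*w^2/4 + 13*w/2 + 2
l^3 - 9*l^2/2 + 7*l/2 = l*(l - 7/2)*(l - 1)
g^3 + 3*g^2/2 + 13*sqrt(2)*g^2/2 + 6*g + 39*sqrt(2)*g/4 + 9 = (g + 3/2)*(g + sqrt(2)/2)*(g + 6*sqrt(2))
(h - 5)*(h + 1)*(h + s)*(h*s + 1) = h^4*s + h^3*s^2 - 4*h^3*s + h^3 - 4*h^2*s^2 - 4*h^2*s - 4*h^2 - 5*h*s^2 - 4*h*s - 5*h - 5*s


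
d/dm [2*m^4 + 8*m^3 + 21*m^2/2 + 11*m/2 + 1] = 8*m^3 + 24*m^2 + 21*m + 11/2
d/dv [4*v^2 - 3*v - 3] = 8*v - 3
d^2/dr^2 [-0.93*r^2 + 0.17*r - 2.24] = -1.86000000000000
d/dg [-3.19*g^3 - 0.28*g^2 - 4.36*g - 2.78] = -9.57*g^2 - 0.56*g - 4.36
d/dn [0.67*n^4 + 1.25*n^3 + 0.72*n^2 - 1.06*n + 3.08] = 2.68*n^3 + 3.75*n^2 + 1.44*n - 1.06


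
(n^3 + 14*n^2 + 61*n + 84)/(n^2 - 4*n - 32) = (n^2 + 10*n + 21)/(n - 8)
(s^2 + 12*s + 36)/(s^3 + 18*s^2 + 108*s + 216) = 1/(s + 6)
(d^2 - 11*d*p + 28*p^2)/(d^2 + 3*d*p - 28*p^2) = (d - 7*p)/(d + 7*p)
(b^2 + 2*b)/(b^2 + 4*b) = (b + 2)/(b + 4)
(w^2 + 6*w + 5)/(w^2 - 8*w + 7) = (w^2 + 6*w + 5)/(w^2 - 8*w + 7)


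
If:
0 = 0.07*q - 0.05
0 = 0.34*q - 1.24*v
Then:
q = 0.71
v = 0.20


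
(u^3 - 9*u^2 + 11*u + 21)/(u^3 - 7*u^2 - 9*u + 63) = (u + 1)/(u + 3)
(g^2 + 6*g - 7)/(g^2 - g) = (g + 7)/g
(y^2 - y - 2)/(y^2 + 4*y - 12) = (y + 1)/(y + 6)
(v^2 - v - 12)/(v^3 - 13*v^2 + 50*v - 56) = (v + 3)/(v^2 - 9*v + 14)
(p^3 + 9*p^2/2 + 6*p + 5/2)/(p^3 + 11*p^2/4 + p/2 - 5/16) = 8*(p^2 + 2*p + 1)/(8*p^2 + 2*p - 1)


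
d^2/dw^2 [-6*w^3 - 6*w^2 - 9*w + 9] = -36*w - 12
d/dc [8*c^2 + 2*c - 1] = 16*c + 2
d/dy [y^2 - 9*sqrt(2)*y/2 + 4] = 2*y - 9*sqrt(2)/2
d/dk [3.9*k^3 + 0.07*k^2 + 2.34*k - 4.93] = 11.7*k^2 + 0.14*k + 2.34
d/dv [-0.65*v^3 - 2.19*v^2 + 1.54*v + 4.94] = -1.95*v^2 - 4.38*v + 1.54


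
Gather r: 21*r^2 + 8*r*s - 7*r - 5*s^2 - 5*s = 21*r^2 + r*(8*s - 7) - 5*s^2 - 5*s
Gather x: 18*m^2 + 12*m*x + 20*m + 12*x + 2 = 18*m^2 + 20*m + x*(12*m + 12) + 2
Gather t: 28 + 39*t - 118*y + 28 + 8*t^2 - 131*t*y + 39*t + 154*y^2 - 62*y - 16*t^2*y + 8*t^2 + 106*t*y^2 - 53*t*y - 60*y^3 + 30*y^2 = t^2*(16 - 16*y) + t*(106*y^2 - 184*y + 78) - 60*y^3 + 184*y^2 - 180*y + 56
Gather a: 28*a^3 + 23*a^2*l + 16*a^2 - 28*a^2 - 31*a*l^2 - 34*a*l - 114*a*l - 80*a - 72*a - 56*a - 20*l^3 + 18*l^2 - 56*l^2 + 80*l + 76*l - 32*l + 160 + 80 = 28*a^3 + a^2*(23*l - 12) + a*(-31*l^2 - 148*l - 208) - 20*l^3 - 38*l^2 + 124*l + 240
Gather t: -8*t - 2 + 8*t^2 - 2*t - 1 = 8*t^2 - 10*t - 3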